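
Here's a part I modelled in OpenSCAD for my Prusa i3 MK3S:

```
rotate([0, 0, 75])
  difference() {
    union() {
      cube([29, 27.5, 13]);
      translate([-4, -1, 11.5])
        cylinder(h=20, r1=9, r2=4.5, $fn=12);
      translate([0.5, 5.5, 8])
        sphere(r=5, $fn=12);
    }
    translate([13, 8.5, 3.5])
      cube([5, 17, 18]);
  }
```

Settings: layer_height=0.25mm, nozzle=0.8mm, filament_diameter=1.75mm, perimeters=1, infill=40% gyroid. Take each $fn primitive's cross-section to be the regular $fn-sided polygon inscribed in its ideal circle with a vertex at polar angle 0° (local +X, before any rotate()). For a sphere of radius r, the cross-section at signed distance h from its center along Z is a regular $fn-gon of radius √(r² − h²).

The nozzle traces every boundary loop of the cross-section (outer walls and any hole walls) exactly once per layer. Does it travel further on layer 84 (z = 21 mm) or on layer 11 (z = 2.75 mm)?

layer 11 (z = 2.75 mm)

Layer 84 (z = 21): the cube is absent (z outside [0, 13]); the cone at (-4, -1) (r1=9→r2=4.5) has section circumradius 6.863 here — a regular 12-gon (perimeter = 2·12·6.863·sin(180°/12) = 42.63 mm); the sphere at (0.5, 5.5) is not intersected at this z (|z−center|=13.000 > r=5); Taking the union: only the cone at (-4, -1) is present, so the union is just that shape — boundary = 42.63 mm; the cube at (13, 8.5) is present — its section is the full 5×17 rectangle (perimeter 44.00 mm); Taking the first minus the rest: starting from the result so far, the 5×17 cube at (13, 8.5) misses the remaining region (no effect) — boundary = 42.63 mm; (rotated 75° about Z; rotation is an isometry so areas/perimeters/island counts are preserved). So its perimeter = 42.63 mm. Layer 11 (z = 2.75): the 29×27.5 cube contributes its full rectangle (perimeter 113.00 mm); the cone at (-4, -1) is not intersected at this z (z outside [11.5, 31.5]); the sphere at (0.5, 5.5) is not intersected at this z (|z−center|=5.250 > r=5); Merging all regions: only the 29×27.5 cube is present, so the union is just that shape — boundary = 113.00 mm; the cube at (13, 8.5) does not reach this height (z outside [3.5, 21.5]); Taking the first minus the rest: none of the subtracted shapes is present at this height, so that combined region is unchanged — boundary = 113.00 mm; (whole slice rotated 75° about Z — lengths, areas and connectivity unchanged). So its perimeter = 113.00 mm. Layer 11 is larger (113.00 vs 42.63 mm).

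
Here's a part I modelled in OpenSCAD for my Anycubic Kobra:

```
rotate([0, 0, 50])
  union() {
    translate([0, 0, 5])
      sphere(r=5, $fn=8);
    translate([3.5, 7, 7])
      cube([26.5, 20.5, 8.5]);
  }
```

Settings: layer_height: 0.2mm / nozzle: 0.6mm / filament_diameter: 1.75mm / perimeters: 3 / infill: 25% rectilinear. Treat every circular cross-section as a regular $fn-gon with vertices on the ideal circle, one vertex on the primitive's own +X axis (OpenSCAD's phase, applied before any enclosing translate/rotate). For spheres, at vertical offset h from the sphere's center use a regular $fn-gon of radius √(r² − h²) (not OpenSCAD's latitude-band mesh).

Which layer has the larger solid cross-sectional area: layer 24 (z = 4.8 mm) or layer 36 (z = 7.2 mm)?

layer 36 (z = 7.2 mm)

Layer 24 (z = 4.8): the r=5 sphere slices to a regular 8-gon of circumradius 4.996 (√(r²−h²) with h=0.2 from center) (area = (8/2)·4.996²·sin(360°/8) = 70.60 mm²); the cube at (3.5, 7) is not intersected at this z (z outside [7, 15.5]); Taking the union: only the r=5 sphere is present, so the union is just that shape — area = 70.60 mm²; (rotated 50° about Z; rotation is an isometry so areas/perimeters/island counts are preserved). So its area = 70.60 mm². Layer 36 (z = 7.2): the sphere: section is a regular 8-gon, circumradius = √(r²−h²) = √(5²−2.2²) = 4.490 (area = (8/2)·4.490²·sin(360°/8) = 57.02 mm²); the 26.5×20.5 cube at (3.5, 7) contributes its full rectangle (area 543.25 mm²); Taking the union: the 2 present regions are separate (no shared area or edge), so areas and boundary lengths simply add and each stays a separate island — area = 600.27 mm²; (rotated 50° about Z; rotation is an isometry so areas/perimeters/island counts are preserved). So its area = 600.27 mm². Layer 36 is larger (600.27 vs 70.60 mm²).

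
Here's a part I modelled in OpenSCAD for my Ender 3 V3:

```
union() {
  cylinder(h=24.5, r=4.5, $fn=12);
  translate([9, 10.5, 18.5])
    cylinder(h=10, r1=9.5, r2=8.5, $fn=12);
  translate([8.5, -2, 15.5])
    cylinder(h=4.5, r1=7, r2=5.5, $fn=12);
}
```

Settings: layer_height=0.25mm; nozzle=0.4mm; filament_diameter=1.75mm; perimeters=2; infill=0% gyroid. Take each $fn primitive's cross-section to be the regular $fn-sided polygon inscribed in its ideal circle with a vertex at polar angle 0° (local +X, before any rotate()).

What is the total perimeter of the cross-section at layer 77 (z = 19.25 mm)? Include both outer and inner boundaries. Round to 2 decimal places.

95.93 mm

At z = 19.25 mm: the cylinder: section is a regular 12-gon, circumradius r=4.5 (perimeter = 2·12·4.500·sin(180°/12) = 27.95 mm); the cone at (9, 10.5): at t=0.075 of its height the radius interpolates to r₁+(r₂−r₁)t = 9.425, giving a regular 12-gon of that circumradius (perimeter = 2·12·9.425·sin(180°/12) = 58.54 mm); the cone at (8.5, -2) contributes a regular 12-gon of circumradius 5.750 (interpolated between r1=7 and r2=5.5 at t=0.833) (perimeter = 2·12·5.750·sin(180°/12) = 35.72 mm); Combining (union): the regions partially overlap (shared area 16.16 mm²), so the edge portions inside another operand are dropped and the merged outline is re-measured after clipping — boundary = 95.93 mm. Overall, the cross-section is a single solid region. Total boundary length (outer) = 95.93 mm.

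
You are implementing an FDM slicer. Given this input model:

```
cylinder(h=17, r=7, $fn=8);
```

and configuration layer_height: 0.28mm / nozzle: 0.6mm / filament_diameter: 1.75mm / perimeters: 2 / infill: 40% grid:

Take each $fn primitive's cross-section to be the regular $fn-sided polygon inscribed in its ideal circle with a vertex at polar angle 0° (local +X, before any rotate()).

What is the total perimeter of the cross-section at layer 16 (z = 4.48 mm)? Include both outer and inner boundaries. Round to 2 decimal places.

At z = 4.48 mm: the r=7 cylinder contributes a regular 8-gon of circumradius 7 (perimeter = 2·8·7.000·sin(180°/8) = 42.86 mm). Overall, the cross-section is a single solid region. Total boundary length (outer) = 42.86 mm.

42.86 mm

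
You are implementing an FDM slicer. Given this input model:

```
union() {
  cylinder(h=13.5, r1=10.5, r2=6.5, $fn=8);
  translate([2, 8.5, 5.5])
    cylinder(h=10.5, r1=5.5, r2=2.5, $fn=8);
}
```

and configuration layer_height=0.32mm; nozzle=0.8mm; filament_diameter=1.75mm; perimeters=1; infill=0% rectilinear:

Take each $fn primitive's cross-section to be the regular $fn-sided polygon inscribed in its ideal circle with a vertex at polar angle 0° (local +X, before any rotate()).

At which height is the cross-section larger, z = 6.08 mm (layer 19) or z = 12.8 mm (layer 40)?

Layer 19 (z = 6.08): the cone (r1=10.5→r2=6.5) has section circumradius 8.699 here — a regular 8-gon (area = (8/2)·8.699²·sin(360°/8) = 214.01 mm²); the cone at (2, 8.5) (r1=5.5→r2=2.5) has section circumradius 5.334 here — a regular 8-gon (area = (8/2)·5.334²·sin(360°/8) = 80.48 mm²); Taking the union: the regions partially overlap — summed areas 294.49 mm² minus the doubly-counted overlap 30.57 mm² gives 263.92 mm² — area = 263.92 mm². So its area = 263.92 mm². Layer 40 (z = 12.8): the cone contributes a regular 8-gon of circumradius 6.707 (interpolated between r1=10.5 and r2=6.5 at t=0.948) (area = (8/2)·6.707²·sin(360°/8) = 127.25 mm²); the cone at (2, 8.5) (r1=5.5→r2=2.5) has section circumradius 3.414 here — a regular 8-gon (area = (8/2)·3.414²·sin(360°/8) = 32.97 mm²); Combining (union): the regions partially overlap — summed areas 160.22 mm² minus the doubly-counted overlap 2.26 mm² gives 157.96 mm² — area = 157.96 mm². So its area = 157.96 mm². Layer 19 is larger (263.92 vs 157.96 mm²).

layer 19 (z = 6.08 mm)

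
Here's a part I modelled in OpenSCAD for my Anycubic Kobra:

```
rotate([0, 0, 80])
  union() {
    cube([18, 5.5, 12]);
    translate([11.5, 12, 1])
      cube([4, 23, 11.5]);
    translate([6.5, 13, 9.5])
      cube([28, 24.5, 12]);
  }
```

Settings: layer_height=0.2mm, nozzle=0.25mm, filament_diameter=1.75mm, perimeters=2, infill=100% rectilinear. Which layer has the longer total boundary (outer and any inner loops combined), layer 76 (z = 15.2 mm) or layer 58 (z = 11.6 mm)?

layer 58 (z = 11.6 mm)

Layer 76 (z = 15.2): the cube is absent (z outside [0, 12]); the cube at (11.5, 12) is absent (z outside [1, 12.5]); the 28×24.5 cube at (6.5, 13) contributes its full rectangle (perimeter 105.00 mm); Taking the union: only the 28×24.5 cube at (6.5, 13) is present, so the union is just that shape — boundary = 105.00 mm; (whole slice rotated 80° about Z — lengths, areas and connectivity unchanged). So its perimeter = 105.00 mm. Layer 58 (z = 11.6): the cube (footprint 18×5.5) is included at this height (perimeter 47.00 mm); the cube at (11.5, 12) (footprint 4×23) is included at this height (perimeter 54.00 mm); the 28×24.5 cube at (6.5, 13) contributes its full rectangle (perimeter 105.00 mm); Combining (union): the regions partially overlap (shared area 88.00 mm²), so the edge portions inside another operand are dropped and the merged outline is re-measured after clipping — boundary = 154.00 mm; (rotated 80° about Z; rotation is an isometry so areas/perimeters/island counts are preserved). So its perimeter = 154.00 mm. Layer 58 is larger (154.00 vs 105.00 mm).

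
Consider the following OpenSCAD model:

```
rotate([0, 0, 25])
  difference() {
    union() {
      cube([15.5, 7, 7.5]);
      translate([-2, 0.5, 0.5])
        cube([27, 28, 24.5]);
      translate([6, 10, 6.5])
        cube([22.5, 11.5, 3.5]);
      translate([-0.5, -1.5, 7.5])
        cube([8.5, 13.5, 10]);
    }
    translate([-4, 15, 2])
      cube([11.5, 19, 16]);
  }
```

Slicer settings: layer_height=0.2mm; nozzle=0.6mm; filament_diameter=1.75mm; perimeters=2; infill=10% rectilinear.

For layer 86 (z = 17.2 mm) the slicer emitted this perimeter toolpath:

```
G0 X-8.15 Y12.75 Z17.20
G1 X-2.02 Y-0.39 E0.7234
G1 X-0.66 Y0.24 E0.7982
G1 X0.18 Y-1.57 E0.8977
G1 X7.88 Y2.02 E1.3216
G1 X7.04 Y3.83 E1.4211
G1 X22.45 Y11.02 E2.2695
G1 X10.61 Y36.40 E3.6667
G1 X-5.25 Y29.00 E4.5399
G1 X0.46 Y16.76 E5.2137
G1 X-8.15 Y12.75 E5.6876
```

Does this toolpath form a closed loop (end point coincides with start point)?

Start point (G0): (-8.15, 12.75). End point (last G1): the path returns to the start — closed.

yes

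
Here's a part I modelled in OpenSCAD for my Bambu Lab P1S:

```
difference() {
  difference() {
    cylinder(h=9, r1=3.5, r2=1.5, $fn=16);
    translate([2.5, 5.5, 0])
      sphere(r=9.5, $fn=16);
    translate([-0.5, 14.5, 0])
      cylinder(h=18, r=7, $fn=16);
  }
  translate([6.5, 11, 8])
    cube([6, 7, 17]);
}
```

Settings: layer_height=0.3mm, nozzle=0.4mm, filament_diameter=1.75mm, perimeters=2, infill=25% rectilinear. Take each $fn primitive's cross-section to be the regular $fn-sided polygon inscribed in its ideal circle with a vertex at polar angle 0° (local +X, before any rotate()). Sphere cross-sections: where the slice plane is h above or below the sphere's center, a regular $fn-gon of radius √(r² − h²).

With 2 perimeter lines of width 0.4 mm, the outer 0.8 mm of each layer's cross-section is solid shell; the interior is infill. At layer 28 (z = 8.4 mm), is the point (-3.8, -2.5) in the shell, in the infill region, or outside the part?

outside

At z = 8.4 mm: the cone contributes a regular 16-gon of circumradius 1.633 (interpolated between r1=3.5 and r2=1.5 at t=0.933); the r=9.5 sphere at (2.5, 5.5) contributes a regular 16-gon of circumradius √(9.5²−8.4²) = 4.437; the cylinder at (-0.5, 14.5): section is a regular 16-gon, circumradius r=7; Subtracting the remaining from the first: starting from the cone, the r=9.5 sphere at (2.5, 5.5) misses the remaining region (no effect); the r=7 cylinder at (-0.5, 14.5) misses the remaining region (no effect) — 1 connected region; the cube at (6.5, 11) is present — its section is the full 6×7 rectangle; Taking the first minus the rest: starting from that combined region, the 6×7 cube at (6.5, 11) misses the remaining region (no effect) — 1 connected region. Overall, the cross-section is a single solid region. The nearest boundary edge runs (-1.15, -1.15)→(-1.51, -0.63); distance from the point to it = 2.95 mm. The point is not inside any of the regions above, so it lies outside the cross-section (2.95 mm from the nearest boundary).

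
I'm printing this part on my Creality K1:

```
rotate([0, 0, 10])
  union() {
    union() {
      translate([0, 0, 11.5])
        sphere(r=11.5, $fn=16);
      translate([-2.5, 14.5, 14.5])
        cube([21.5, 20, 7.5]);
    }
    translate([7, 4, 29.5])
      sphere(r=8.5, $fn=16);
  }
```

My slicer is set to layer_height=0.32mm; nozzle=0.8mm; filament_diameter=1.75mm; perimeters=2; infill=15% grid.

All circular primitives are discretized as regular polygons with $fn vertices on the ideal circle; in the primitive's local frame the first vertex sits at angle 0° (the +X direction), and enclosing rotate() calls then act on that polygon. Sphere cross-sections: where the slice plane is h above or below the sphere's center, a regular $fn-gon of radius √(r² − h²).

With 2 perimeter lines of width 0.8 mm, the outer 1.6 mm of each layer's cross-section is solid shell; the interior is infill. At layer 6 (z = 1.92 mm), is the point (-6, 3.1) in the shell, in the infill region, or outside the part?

outside

At z = 1.92 mm: the sphere: section is a regular 16-gon, circumradius = √(r²−h²) = √(11.5²−9.58²) = 6.362; the cube at (-2.5, 14.5) does not reach this height (z outside [14.5, 22]); Merging all regions: only the r=11.5 sphere is present, so the union is just that shape — 1 connected region; the sphere at (7, 4) does not reach this height (|z−center|=27.580 > r=8.5); Combining (union): only the result so far is present, so the union is just that shape — 1 connected region; (rotated 10° about Z; rotation is an isometry so areas/perimeters/island counts are preserved). Overall, the cross-section is a single solid region. Undo the 10° rotation: the query point maps to (-5.371, 4.095) in the un-rotated model frame. The nearest boundary edge runs (-4.50, 4.50)→(-5.88, 2.43); distance from the point to it = 0.50 mm. The point is not inside any of the regions above, so it lies outside the cross-section (0.50 mm from the nearest boundary).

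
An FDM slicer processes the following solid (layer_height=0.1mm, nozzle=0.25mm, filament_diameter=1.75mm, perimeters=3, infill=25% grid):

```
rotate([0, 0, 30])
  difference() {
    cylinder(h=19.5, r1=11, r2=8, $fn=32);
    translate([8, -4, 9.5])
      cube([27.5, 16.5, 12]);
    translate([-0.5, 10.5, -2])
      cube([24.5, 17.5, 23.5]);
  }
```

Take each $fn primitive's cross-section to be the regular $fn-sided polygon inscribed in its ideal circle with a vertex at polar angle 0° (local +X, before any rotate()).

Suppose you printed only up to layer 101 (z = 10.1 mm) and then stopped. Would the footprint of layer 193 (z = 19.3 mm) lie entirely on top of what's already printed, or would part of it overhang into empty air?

Compare the two slices. At z = 10.1: the cone (r1=11→r2=8) has section circumradius 9.446 here — a regular 32-gon (area = (32/2)·9.446²·sin(360°/32) = 278.53 mm²); the cube at (8, -4) is present — its section is the full 27.5×16.5 rectangle (area 453.75 mm²); the cube at (-0.5, 10.5) is present — its section is the full 24.5×17.5 rectangle (area 428.75 mm²); Taking the first minus the rest: starting from the cone (278.53 mm²), the 27.5×16.5 cube at (8, -4) partially overlaps it — only the 9.26 mm² overlap (of its 453.75 mm²) is removed, clipping the outline; the 24.5×17.5 cube at (-0.5, 10.5) misses the remaining region (no effect) — area = 269.27 mm²; (whole slice rotated 30° about Z — lengths, areas and connectivity unchanged). At z = 19.3: the cone (r1=11→r2=8) has section circumradius 8.031 here — a regular 32-gon (area = (32/2)·8.031²·sin(360°/32) = 201.31 mm²); the cube at (8, -4) is present — its section is the full 27.5×16.5 rectangle (area 453.75 mm²); the 24.5×17.5 cube at (-0.5, 10.5) contributes its full rectangle (area 428.75 mm²); Subtracting the remaining from the first: starting from the cone (201.31 mm²), the 27.5×16.5 cube at (8, -4) partially overlaps it — only the 0.01 mm² overlap (of its 453.75 mm²) is removed, clipping the outline; the 24.5×17.5 cube at (-0.5, 10.5) misses the remaining region (no effect) — area = 201.30 mm²; (rotated 30° about Z; rotation is an isometry so areas/perimeters/island counts are preserved). Checking containment: the cross-section at z = 19.3 is a subset of the cross-section at z = 10.1.

entirely on top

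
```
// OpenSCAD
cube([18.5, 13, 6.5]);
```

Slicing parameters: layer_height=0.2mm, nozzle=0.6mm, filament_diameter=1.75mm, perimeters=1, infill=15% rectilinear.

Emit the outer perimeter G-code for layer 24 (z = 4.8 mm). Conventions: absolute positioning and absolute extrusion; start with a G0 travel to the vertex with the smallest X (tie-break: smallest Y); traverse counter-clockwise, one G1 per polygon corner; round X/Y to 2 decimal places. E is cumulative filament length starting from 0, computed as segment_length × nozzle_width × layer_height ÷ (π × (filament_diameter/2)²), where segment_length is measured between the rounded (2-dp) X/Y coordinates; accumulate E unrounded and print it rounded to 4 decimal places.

At z = 4.8 mm: the cube is present — its section is the full 18.5×13 rectangle. The outline is a single polygon with 4 vertices. Extrusion per mm of travel: 0.6 × 0.2 / (π × 0.875²) = 0.049890. Accumulating E over each segment gives final E = 3.1431.

G0 X0.00 Y0.00 Z4.80
G1 X18.50 Y0.00 E0.9230
G1 X18.50 Y13.00 E1.5715
G1 X0.00 Y13.00 E2.4945
G1 X0.00 Y0.00 E3.1431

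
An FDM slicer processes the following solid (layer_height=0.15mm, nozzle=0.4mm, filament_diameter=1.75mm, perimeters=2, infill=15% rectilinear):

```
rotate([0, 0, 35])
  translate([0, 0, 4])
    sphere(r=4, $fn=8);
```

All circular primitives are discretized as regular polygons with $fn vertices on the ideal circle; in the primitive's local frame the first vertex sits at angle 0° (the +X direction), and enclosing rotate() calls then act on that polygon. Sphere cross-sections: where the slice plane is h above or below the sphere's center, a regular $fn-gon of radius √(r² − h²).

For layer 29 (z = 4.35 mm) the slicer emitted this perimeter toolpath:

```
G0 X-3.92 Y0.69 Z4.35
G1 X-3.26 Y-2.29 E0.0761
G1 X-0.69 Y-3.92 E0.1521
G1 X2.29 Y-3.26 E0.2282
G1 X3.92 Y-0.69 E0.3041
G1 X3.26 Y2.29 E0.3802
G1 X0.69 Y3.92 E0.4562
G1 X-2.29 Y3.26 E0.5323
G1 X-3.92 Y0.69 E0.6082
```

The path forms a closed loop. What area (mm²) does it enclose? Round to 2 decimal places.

Apply the shoelace formula to the sequence of (X, Y) vertices; enclosed area = 44.85 mm².

44.85 mm²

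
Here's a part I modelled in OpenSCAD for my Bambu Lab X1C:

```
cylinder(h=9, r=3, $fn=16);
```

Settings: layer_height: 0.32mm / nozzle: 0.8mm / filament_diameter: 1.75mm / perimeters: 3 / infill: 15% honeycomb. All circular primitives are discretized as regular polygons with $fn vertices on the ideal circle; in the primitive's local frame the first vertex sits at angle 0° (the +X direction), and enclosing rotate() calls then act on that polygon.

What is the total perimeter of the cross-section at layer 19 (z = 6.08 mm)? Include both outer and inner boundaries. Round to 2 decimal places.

18.73 mm

At z = 6.08 mm: the cylinder: section is a regular 16-gon, circumradius r=3 (perimeter = 2·16·3.000·sin(180°/16) = 18.73 mm). Overall, the cross-section is a single solid region. Total boundary length (outer) = 18.73 mm.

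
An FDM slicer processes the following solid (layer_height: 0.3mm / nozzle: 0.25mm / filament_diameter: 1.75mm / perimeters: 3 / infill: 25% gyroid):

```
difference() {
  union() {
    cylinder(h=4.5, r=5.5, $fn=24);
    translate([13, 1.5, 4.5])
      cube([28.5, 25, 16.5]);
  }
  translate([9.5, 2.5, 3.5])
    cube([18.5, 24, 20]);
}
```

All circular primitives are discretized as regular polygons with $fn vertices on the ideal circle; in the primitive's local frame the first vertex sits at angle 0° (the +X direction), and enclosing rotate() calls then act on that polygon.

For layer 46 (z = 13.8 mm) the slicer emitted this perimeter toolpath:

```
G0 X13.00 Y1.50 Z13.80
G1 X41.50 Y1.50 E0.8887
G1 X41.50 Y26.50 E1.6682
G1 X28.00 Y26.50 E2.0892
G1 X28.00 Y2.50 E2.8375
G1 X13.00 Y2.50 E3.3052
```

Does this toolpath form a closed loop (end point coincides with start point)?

Start point (G0): (13.00, 1.50). End point (last G1): the path does not return to the start — open.

no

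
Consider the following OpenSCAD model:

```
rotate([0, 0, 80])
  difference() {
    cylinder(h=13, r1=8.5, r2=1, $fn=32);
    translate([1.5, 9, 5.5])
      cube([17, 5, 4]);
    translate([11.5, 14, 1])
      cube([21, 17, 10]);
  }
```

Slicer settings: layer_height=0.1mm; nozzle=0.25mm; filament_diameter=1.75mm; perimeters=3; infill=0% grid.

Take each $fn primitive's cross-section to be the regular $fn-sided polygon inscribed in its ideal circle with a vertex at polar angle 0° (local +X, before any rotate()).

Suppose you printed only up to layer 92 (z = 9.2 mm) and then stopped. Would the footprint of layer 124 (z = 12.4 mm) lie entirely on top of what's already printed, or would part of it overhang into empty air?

Compare the two slices. At z = 9.2: the cone (r1=8.5→r2=1) has section circumradius 3.192 here — a regular 32-gon (area = (32/2)·3.192²·sin(360°/32) = 31.81 mm²); the cube at (1.5, 9) is present — its section is the full 17×5 rectangle (area 85.00 mm²); the cube at (11.5, 14) (footprint 21×17) is included at this height (area 357.00 mm²); Taking the first minus the rest: starting from the cone (31.81 mm²), the 17×5 cube at (1.5, 9) misses the remaining region (no effect); the 21×17 cube at (11.5, 14) misses the remaining region (no effect) — area = 31.81 mm²; (whole slice rotated 80° about Z — lengths, areas and connectivity unchanged). At z = 12.4: the cone contributes a regular 32-gon of circumradius 1.346 (interpolated between r1=8.5 and r2=1 at t=0.954) (area = (32/2)·1.346²·sin(360°/32) = 5.66 mm²); the cube at (1.5, 9) is absent (z outside [5.5, 9.5]); the cube at (11.5, 14) is not intersected at this z (z outside [1, 11]); Subtracting the remaining from the first: none of the subtracted shapes is present at this height, so the cone is unchanged — area = 5.66 mm²; (whole slice rotated 80° about Z — lengths, areas and connectivity unchanged). Checking containment: the cross-section at z = 12.4 is a subset of the cross-section at z = 9.2.

entirely on top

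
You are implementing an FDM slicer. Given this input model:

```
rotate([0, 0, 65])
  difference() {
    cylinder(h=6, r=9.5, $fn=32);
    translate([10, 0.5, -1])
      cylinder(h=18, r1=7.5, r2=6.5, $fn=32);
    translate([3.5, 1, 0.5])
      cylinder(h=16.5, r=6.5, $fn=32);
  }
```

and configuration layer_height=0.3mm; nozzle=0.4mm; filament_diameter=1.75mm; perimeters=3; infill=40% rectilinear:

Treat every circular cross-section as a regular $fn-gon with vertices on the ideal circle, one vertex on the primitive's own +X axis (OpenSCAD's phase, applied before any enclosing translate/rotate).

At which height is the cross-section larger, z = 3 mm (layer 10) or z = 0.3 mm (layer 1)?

Layer 10 (z = 3): the r=9.5 cylinder contributes a regular 32-gon of circumradius 9.5 (area = (32/2)·9.500²·sin(360°/32) = 281.71 mm²); the cone at (10, 0.5): at t=0.222 of its height the radius interpolates to r₁+(r₂−r₁)t = 7.278, giving a regular 32-gon of that circumradius (area = (32/2)·7.278²·sin(360°/32) = 165.33 mm²); the r=6.5 cylinder at (3.5, 1) contributes a regular 32-gon of circumradius 6.5 (area = (32/2)·6.500²·sin(360°/32) = 131.88 mm²); Subtracting the remaining from the first: starting from the r=9.5 cylinder (281.71 mm²), the cone at (10, 0.5) partially overlaps it — only the 61.83 mm² overlap (of its 165.33 mm²) is removed, clipping the outline; the r=6.5 cylinder at (3.5, 1) partially overlaps it — only the 70.03 mm² overlap (of its 131.88 mm²) is removed, clipping the outline — area = 149.85 mm²; (rotated 65° about Z; rotation is an isometry so areas/perimeters/island counts are preserved). So its area = 149.85 mm². Layer 1 (z = 0.3): the r=9.5 cylinder gives a regular 32-gon of circumradius 9.5 (constant along its height) (area = (32/2)·9.500²·sin(360°/32) = 281.71 mm²); the cone at (10, 0.5) (r1=7.5→r2=6.5) has section circumradius 7.428 here — a regular 32-gon (area = (32/2)·7.428²·sin(360°/32) = 172.22 mm²); the cylinder at (3.5, 1) is absent (z outside [0.5, 17]); After the difference (first − rest): starting from the r=9.5 cylinder (281.71 mm²), the cone at (10, 0.5) partially overlaps it — only the 64.28 mm² overlap (of its 172.22 mm²) is removed, clipping the outline — area = 217.43 mm²; (rotated 65° about Z; rotation is an isometry so areas/perimeters/island counts are preserved). So its area = 217.43 mm². Layer 1 is larger (217.43 vs 149.85 mm²).

layer 1 (z = 0.3 mm)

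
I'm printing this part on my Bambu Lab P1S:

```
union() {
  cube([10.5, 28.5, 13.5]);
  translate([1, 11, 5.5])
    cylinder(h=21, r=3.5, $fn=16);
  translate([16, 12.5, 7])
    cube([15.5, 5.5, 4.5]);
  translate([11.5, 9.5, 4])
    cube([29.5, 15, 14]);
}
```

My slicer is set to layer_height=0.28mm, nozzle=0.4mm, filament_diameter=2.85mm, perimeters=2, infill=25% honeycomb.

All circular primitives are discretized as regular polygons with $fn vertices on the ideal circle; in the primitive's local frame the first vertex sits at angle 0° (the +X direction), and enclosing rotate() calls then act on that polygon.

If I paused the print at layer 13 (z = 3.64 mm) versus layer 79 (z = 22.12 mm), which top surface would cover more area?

Layer 13 (z = 3.64): the cube (footprint 10.5×28.5) is included at this height (area 299.25 mm²); the cylinder at (1, 11) is not intersected at this z (z outside [5.5, 26.5]); the cube at (16, 12.5) is not intersected at this z (z outside [7, 11.5]); the cube at (11.5, 9.5) is absent (z outside [4, 18]); Taking the union: only the 10.5×28.5 cube is present, so the union is just that shape — area = 299.25 mm². So its area = 299.25 mm². Layer 79 (z = 22.12): the cube is not intersected at this z (z outside [0, 13.5]); the r=3.5 cylinder at (1, 11) gives a regular 16-gon of circumradius 3.5 (constant along its height) (area = (16/2)·3.500²·sin(360°/16) = 37.50 mm²); the cube at (16, 12.5) is absent (z outside [7, 11.5]); the cube at (11.5, 9.5) is absent (z outside [4, 18]); Taking the union: only the r=3.5 cylinder at (1, 11) is present, so the union is just that shape — area = 37.50 mm². So its area = 37.50 mm². Layer 13 is larger (299.25 vs 37.50 mm²).

layer 13 (z = 3.64 mm)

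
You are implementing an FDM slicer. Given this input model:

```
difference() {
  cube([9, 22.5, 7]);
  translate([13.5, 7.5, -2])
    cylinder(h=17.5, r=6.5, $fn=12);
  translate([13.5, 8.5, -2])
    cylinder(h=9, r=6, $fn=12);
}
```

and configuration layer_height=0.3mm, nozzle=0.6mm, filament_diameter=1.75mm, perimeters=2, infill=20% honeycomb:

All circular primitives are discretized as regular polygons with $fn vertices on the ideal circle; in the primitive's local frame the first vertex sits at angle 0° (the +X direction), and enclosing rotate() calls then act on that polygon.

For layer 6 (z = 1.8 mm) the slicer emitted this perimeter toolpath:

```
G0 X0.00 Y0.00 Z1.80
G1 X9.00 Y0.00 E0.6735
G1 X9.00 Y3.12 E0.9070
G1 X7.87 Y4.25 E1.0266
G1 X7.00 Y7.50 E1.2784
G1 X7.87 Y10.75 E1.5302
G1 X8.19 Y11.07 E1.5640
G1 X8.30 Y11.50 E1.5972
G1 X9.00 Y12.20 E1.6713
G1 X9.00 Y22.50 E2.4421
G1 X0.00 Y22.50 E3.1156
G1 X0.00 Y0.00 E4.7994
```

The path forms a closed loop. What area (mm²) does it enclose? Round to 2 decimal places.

190.81 mm²

Apply the shoelace formula to the sequence of (X, Y) vertices; enclosed area = 190.81 mm².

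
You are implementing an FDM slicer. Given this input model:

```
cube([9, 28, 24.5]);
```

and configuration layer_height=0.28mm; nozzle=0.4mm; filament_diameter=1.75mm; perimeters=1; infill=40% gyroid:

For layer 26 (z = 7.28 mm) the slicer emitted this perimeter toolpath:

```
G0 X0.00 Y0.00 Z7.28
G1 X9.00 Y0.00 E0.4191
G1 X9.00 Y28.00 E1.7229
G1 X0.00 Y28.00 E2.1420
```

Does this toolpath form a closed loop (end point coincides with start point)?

no

Start point (G0): (0.00, 0.00). End point (last G1): the path does not return to the start — open.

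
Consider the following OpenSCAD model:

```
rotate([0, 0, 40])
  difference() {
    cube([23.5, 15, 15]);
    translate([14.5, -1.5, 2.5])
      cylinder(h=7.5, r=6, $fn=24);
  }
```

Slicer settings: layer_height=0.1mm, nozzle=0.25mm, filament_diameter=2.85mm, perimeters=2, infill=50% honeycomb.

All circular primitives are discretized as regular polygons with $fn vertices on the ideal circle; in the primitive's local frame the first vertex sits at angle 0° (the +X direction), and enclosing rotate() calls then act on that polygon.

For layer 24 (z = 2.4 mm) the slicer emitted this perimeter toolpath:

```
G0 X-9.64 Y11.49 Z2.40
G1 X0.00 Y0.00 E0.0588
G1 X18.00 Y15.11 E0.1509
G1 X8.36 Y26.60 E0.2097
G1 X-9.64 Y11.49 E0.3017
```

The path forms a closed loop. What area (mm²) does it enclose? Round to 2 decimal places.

Apply the shoelace formula to the sequence of (X, Y) vertices; enclosed area = 352.48 mm².

352.48 mm²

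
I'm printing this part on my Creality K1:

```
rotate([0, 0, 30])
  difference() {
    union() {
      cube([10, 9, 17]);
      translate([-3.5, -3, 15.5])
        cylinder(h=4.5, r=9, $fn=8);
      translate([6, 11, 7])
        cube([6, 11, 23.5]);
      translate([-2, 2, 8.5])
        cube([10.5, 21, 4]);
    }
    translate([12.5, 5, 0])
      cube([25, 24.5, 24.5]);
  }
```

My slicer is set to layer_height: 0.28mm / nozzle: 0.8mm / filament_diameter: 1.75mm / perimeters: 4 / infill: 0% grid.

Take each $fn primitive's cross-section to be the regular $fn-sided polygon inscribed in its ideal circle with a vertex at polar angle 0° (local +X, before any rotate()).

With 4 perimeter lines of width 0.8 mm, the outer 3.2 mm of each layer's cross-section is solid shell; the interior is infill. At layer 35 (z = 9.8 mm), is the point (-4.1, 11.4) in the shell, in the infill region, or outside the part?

infill

At z = 9.8 mm: the 10×9 cube contributes its full rectangle; the cylinder at (-3.5, -3) does not reach this height (z outside [15.5, 20]); the 6×11 cube at (6, 11) contributes its full rectangle; the 10.5×21 cube at (-2, 2) contributes its full rectangle; Combining (union): the regions partially overlap (shared area 87.00 mm²), so overlapping operands fuse into one piece — 1 connected region; the cube at (12.5, 5) (footprint 25×24.5) is included at this height; After the difference (first − rest): starting from the result so far, the 25×24.5 cube at (12.5, 5) misses the remaining region (no effect) — 1 connected region; (rotated 30° about Z; rotation is an isometry so areas/perimeters/island counts are preserved). Overall, the cross-section is a single solid region. Undo the 30° rotation: the query point maps to (2.149, 11.923) in the un-rotated model frame. The nearest boundary edge runs (-2.00, 2.00)→(-2.00, 23.00); distance from the point to it = 4.15 mm. The point is inside the cross-section and 4.15 mm from the nearest boundary — more than the 3.2 mm shell width (4 × 0.8), so it's in the infill interior.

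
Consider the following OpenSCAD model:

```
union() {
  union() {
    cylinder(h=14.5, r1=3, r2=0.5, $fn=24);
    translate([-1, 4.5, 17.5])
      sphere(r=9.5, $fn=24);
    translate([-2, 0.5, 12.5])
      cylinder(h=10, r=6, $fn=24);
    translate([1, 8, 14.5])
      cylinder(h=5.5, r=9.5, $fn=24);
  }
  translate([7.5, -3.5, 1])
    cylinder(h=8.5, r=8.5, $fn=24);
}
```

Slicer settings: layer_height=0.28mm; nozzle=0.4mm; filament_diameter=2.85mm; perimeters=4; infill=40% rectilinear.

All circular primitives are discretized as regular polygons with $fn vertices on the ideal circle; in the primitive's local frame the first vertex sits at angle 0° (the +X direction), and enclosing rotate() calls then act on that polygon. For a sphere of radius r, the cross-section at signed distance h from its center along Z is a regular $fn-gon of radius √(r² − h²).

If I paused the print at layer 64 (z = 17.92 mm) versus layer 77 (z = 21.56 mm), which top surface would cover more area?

layer 64 (z = 17.92 mm)

Layer 64 (z = 17.92): the cone is absent (z outside [0, 14.5]); the r=9.5 sphere at (-1, 4.5) slices to a regular 24-gon of circumradius 9.491 (√(r²−h²) with h=0.42 from center) (area = (24/2)·9.491²·sin(360°/24) = 279.75 mm²); the r=6 cylinder at (-2, 0.5) contributes a regular 24-gon of circumradius 6 (area = (24/2)·6.000²·sin(360°/24) = 111.81 mm²); the cylinder at (1, 8): section is a regular 24-gon, circumradius r=9.5 (area = (24/2)·9.500²·sin(360°/24) = 280.30 mm²); Merging all regions: the regions partially overlap — summed areas 671.86 mm² minus the doubly-counted overlap 312.66 mm² gives 359.20 mm² — area = 359.20 mm²; the cylinder at (7.5, -3.5) is absent (z outside [1, 9.5]); Merging all regions: only the result so far is present, so the union is just that shape — area = 359.20 mm². So its area = 359.20 mm². Layer 77 (z = 21.56): the cone is not intersected at this z (z outside [0, 14.5]); the r=9.5 sphere at (-1, 4.5) slices to a regular 24-gon of circumradius 8.589 (√(r²−h²) with h=4.06 from center) (area = (24/2)·8.589²·sin(360°/24) = 229.11 mm²); the r=6 cylinder at (-2, 0.5) gives a regular 24-gon of circumradius 6 (constant along its height) (area = (24/2)·6.000²·sin(360°/24) = 111.81 mm²); the cylinder at (1, 8) is not intersected at this z (z outside [14.5, 20]); Merging all regions: the regions partially overlap — summed areas 340.92 mm² minus the doubly-counted overlap 98.93 mm² gives 241.98 mm² — area = 241.98 mm²; the cylinder at (7.5, -3.5) is not intersected at this z (z outside [1, 9.5]); Combining (union): only that combined region is present, so the union is just that shape — area = 241.98 mm². So its area = 241.98 mm². Layer 64 is larger (359.20 vs 241.98 mm²).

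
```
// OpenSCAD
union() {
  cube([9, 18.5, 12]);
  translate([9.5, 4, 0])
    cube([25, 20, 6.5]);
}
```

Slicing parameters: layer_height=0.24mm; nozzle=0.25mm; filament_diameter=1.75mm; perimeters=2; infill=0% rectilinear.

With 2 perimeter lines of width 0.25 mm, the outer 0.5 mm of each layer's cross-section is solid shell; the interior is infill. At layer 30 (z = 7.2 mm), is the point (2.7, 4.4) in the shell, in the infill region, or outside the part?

infill

At z = 7.2 mm: the 9×18.5 cube contributes its full rectangle; the cube at (9.5, 4) does not reach this height (z outside [0, 6.5]); Combining (union): only the 9×18.5 cube is present, so the union is just that shape — 1 connected region. Overall, the cross-section is a single solid region. The nearest boundary edge runs (0.00, 18.50)→(0.00, 0.00); distance from the point to it = 2.70 mm. The point is inside the cross-section and 2.70 mm from the nearest boundary — more than the 0.5 mm shell width (2 × 0.25), so it's in the infill interior.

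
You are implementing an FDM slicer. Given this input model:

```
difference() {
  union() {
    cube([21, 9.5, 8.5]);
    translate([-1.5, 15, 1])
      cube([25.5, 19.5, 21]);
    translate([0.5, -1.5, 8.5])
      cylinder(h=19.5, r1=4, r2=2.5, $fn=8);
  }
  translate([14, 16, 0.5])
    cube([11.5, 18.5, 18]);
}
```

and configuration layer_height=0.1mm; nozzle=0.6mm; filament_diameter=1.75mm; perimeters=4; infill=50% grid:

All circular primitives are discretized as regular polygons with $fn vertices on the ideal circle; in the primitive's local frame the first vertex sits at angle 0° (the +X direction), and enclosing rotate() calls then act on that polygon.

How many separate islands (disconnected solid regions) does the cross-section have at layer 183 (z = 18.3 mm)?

At z = 18.3 mm: the cube is absent (z outside [0, 8.5]); the cube at (-1.5, 15) (footprint 25.5×19.5) is included at this height; the cone at (0.5, -1.5): at t=0.503 of its height the radius interpolates to r₁+(r₂−r₁)t = 3.246, giving a regular 8-gon of that circumradius; Taking the union: the 2 present regions are separate (no shared area or edge), so areas and boundary lengths simply add and each stays a separate island — 2 connected regions; the cube at (14, 16) (footprint 11.5×18.5) is included at this height; Subtracting the remaining from the first: starting from that combined region, the 11.5×18.5 cube at (14, 16) partially overlaps it — only the 185.00 mm² overlap (of its 212.75 mm²) is removed, clipping the outline — 2 connected regions. Overall, the cross-section has 2 separate islands. Island count = 2.

2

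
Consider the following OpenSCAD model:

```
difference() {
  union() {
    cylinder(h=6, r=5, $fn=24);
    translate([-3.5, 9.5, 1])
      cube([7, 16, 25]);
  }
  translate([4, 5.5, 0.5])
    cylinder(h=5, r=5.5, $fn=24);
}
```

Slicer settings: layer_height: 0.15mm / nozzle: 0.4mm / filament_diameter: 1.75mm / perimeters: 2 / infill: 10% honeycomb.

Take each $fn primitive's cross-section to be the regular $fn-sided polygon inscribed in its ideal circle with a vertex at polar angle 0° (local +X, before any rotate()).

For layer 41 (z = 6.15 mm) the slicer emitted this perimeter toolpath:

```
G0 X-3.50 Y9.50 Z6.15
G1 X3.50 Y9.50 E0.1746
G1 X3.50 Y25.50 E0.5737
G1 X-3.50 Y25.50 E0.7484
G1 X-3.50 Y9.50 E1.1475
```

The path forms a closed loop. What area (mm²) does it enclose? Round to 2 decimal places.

112.00 mm²

Apply the shoelace formula to the sequence of (X, Y) vertices; enclosed area = 112.00 mm².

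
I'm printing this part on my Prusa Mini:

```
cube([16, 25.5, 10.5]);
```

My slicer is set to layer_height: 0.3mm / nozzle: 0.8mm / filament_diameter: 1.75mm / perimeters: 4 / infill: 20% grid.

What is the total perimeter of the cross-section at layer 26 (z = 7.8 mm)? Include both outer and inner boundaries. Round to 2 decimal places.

83.00 mm

At z = 7.8 mm: the cube is present — its section is the full 16×25.5 rectangle (perimeter 83.00 mm). Overall, the cross-section is a single solid region. Total boundary length (outer) = 83.00 mm.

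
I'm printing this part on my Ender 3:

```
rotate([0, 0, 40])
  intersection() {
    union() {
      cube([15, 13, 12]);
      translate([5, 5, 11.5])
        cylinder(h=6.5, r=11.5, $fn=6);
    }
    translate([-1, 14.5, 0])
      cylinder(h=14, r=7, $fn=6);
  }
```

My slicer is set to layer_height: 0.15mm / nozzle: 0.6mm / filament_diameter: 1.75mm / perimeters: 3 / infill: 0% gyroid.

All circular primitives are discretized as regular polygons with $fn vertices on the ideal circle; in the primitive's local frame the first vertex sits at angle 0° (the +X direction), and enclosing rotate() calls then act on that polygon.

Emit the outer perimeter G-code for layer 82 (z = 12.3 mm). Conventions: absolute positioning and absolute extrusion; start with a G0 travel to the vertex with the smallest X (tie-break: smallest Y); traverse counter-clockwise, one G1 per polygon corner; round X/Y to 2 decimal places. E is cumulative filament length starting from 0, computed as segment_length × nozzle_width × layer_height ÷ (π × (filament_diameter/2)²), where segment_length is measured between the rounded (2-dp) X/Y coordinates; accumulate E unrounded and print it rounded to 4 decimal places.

G0 X-10.19 Y10.98 Z12.30
G1 X-8.89 Y3.58 E0.2811
G1 X-8.87 Y3.57 E0.2820
G1 X-3.51 Y8.07 E0.5438
G1 X-4.72 Y14.96 E0.8056
G1 X-5.22 Y15.15 E0.8256
G1 X-10.19 Y10.98 E1.0684

At z = 12.3 mm: the cube does not reach this height (z outside [0, 12]); the r=11.5 cylinder at (5, 5) gives a regular 6-gon of circumradius 11.5 (constant along its height); Combining (union): only the r=11.5 cylinder at (5, 5) is present, so the union is just that shape — 1 connected region; the r=7 cylinder at (-1, 14.5) gives a regular 6-gon of circumradius 7 (constant along its height); After intersecting: the r=7 cylinder at (-1, 14.5) partially overlaps the result so far; clipping to the common part keeps 45.63 mm² — 1 connected region; (whole slice rotated 40° about Z — lengths, areas and connectivity unchanged). The outline is a single polygon with 6 vertices. Extrusion per mm of travel: 0.6 × 0.15 / (π × 0.875²) = 0.037418. Accumulating E over each segment gives final E = 1.0684.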